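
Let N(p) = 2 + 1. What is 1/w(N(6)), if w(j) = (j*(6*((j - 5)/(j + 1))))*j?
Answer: -1/27 ≈ -0.037037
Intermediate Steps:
N(p) = 3
w(j) = 6*j**2*(-5 + j)/(1 + j) (w(j) = (j*(6*((-5 + j)/(1 + j))))*j = (j*(6*(-5 + j)/(1 + j)))*j = (6*j*(-5 + j)/(1 + j))*j = 6*j**2*(-5 + j)/(1 + j))
1/w(N(6)) = 1/(6*3**2*(-5 + 3)/(1 + 3)) = 1/(6*9*(-2)/4) = 1/(6*9*(1/4)*(-2)) = 1/(-27) = -1/27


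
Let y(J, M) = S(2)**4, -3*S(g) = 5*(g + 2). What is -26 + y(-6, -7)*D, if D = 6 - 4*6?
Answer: -320234/9 ≈ -35582.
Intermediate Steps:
S(g) = -10/3 - 5*g/3 (S(g) = -5*(g + 2)/3 = -5*(2 + g)/3 = -(10 + 5*g)/3 = -10/3 - 5*g/3)
y(J, M) = 160000/81 (y(J, M) = (-10/3 - 5/3*2)**4 = (-10/3 - 10/3)**4 = (-20/3)**4 = 160000/81)
D = -18 (D = 6 - 24 = -18)
-26 + y(-6, -7)*D = -26 + (160000/81)*(-18) = -26 - 320000/9 = -320234/9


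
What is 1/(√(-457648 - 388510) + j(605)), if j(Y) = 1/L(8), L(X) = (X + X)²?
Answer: 256/55453810689 - 65536*I*√846158/55453810689 ≈ 4.6165e-9 - 0.0010871*I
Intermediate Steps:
L(X) = 4*X² (L(X) = (2*X)² = 4*X²)
j(Y) = 1/256 (j(Y) = 1/(4*8²) = 1/(4*64) = 1/256)
1/(√(-457648 - 388510) + j(605)) = 1/(√(-457648 - 388510) + 1/256) = 1/(√(-846158) + 1/256) = 1/(I*√846158 + 1/256) = 1/(1/256 + I*√846158)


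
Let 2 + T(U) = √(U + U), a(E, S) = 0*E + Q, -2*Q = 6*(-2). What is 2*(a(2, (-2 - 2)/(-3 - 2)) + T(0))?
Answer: 8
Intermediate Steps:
Q = 6 (Q = -3*(-2) = -½*(-12) = 6)
a(E, S) = 6 (a(E, S) = 0*E + 6 = 0 + 6 = 6)
T(U) = -2 + √2*√U (T(U) = -2 + √(U + U) = -2 + √(2*U) = -2 + √2*√U)
2*(a(2, (-2 - 2)/(-3 - 2)) + T(0)) = 2*(6 + (-2 + √2*√0)) = 2*(6 + (-2 + √2*0)) = 2*(6 + (-2 + 0)) = 2*(6 - 2) = 2*4 = 8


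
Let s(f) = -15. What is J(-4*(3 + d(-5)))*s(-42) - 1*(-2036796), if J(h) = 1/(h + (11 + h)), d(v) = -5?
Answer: 18331159/9 ≈ 2.0368e+6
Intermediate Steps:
J(h) = 1/(11 + 2*h)
J(-4*(3 + d(-5)))*s(-42) - 1*(-2036796) = -15/(11 + 2*(-4*(3 - 5))) - 1*(-2036796) = -15/(11 + 2*(-4*(-2))) + 2036796 = -15/(11 + 2*8) + 2036796 = -15/(11 + 16) + 2036796 = -15/27 + 2036796 = (1/27)*(-15) + 2036796 = -5/9 + 2036796 = 18331159/9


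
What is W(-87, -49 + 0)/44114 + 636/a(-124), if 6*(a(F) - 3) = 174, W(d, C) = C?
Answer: 500981/25208 ≈ 19.874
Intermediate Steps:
a(F) = 32 (a(F) = 3 + (⅙)*174 = 3 + 29 = 32)
W(-87, -49 + 0)/44114 + 636/a(-124) = (-49 + 0)/44114 + 636/32 = -49*1/44114 + 636*(1/32) = -7/6302 + 159/8 = 500981/25208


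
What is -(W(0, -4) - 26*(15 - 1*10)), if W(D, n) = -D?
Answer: 130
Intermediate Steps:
-(W(0, -4) - 26*(15 - 1*10)) = -(-1*0 - 26*(15 - 1*10)) = -(0 - 26*(15 - 10)) = -(0 - 26*5) = -(0 - 130) = -1*(-130) = 130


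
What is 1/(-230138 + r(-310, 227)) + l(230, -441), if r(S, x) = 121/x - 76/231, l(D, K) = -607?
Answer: -7325115565886/12067735607 ≈ -607.00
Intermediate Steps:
r(S, x) = -76/231 + 121/x (r(S, x) = 121/x - 76*1/231 = 121/x - 76/231 = -76/231 + 121/x)
1/(-230138 + r(-310, 227)) + l(230, -441) = 1/(-230138 + (-76/231 + 121/227)) - 607 = 1/(-230138 + 10699/52437) - 607 = 1/(-12067735607/52437) - 607 = -52437/12067735607 - 607 = -7325115565886/12067735607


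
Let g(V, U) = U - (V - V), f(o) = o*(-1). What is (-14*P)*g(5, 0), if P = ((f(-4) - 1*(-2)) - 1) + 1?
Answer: 0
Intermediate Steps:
f(o) = -o
P = 6 (P = ((-1*(-4) - 1*(-2)) - 1) + 1 = ((4 + 2) - 1) + 1 = (6 - 1) + 1 = 5 + 1 = 6)
g(V, U) = U (g(V, U) = U - 1*0 = U + 0 = U)
(-14*P)*g(5, 0) = -14*6*0 = -84*0 = 0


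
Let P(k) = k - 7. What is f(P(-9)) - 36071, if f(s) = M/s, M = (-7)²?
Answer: -577185/16 ≈ -36074.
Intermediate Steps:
P(k) = -7 + k
M = 49
f(s) = 49/s
f(P(-9)) - 36071 = 49/(-7 - 9) - 36071 = 49/(-16) - 36071 = 49*(-1/16) - 36071 = -49/16 - 36071 = -577185/16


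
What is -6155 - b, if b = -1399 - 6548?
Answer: 1792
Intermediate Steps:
b = -7947
-6155 - b = -6155 - 1*(-7947) = -6155 + 7947 = 1792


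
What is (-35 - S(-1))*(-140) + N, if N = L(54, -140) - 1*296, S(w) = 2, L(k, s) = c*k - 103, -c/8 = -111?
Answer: 52733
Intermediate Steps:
c = 888 (c = -8*(-111) = 888)
L(k, s) = -103 + 888*k (L(k, s) = 888*k - 103 = -103 + 888*k)
N = 47553 (N = (-103 + 888*54) - 1*296 = (-103 + 47952) - 296 = 47849 - 296 = 47553)
(-35 - S(-1))*(-140) + N = (-35 - 1*2)*(-140) + 47553 = (-35 - 2)*(-140) + 47553 = -37*(-140) + 47553 = 5180 + 47553 = 52733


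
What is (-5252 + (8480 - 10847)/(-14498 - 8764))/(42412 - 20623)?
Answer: -40723219/168951906 ≈ -0.24103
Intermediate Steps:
(-5252 + (8480 - 10847)/(-14498 - 8764))/(42412 - 20623) = (-5252 - 2367/(-23262))/21789 = (-5252 - 2367*(-1/23262))*(1/21789) = (-5252 + 789/7754)*(1/21789) = -40723219/7754*1/21789 = -40723219/168951906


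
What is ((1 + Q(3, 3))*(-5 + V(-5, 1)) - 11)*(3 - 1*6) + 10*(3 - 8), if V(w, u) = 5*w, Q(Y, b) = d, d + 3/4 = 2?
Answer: 371/2 ≈ 185.50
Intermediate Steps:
d = 5/4 (d = -3/4 + 2 = 5/4 ≈ 1.2500)
Q(Y, b) = 5/4
((1 + Q(3, 3))*(-5 + V(-5, 1)) - 11)*(3 - 1*6) + 10*(3 - 8) = ((1 + 5/4)*(-5 + 5*(-5)) - 11)*(3 - 1*6) + 10*(3 - 8) = (9*(-5 - 25)/4 - 11)*(3 - 6) + 10*(-5) = ((9/4)*(-30) - 11)*(-3) - 50 = (-135/2 - 11)*(-3) - 50 = -157/2*(-3) - 50 = 471/2 - 50 = 371/2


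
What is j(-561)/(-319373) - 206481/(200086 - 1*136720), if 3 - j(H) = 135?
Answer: -21978697367/6745796506 ≈ -3.2581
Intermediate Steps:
j(H) = -132 (j(H) = 3 - 1*135 = 3 - 135 = -132)
j(-561)/(-319373) - 206481/(200086 - 1*136720) = -132/(-319373) - 206481/(200086 - 1*136720) = -132*(-1/319373) - 206481/(200086 - 136720) = 132/319373 - 206481/63366 = 132/319373 - 206481*1/63366 = 132/319373 - 68827/21122 = -21978697367/6745796506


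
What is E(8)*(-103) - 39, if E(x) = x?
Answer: -863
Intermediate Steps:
E(8)*(-103) - 39 = 8*(-103) - 39 = -824 - 39 = -863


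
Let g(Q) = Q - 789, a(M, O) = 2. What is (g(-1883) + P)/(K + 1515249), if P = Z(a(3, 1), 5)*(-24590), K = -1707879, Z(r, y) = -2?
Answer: -23254/96315 ≈ -0.24144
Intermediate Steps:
g(Q) = -789 + Q
P = 49180 (P = -2*(-24590) = 49180)
(g(-1883) + P)/(K + 1515249) = ((-789 - 1883) + 49180)/(-1707879 + 1515249) = (-2672 + 49180)/(-192630) = 46508*(-1/192630) = -23254/96315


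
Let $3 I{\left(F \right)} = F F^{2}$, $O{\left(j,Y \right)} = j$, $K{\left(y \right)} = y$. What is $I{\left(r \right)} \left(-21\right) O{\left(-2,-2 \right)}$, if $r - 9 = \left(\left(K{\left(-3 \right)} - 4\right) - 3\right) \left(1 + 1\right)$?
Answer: $-18634$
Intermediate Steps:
$r = -11$ ($r = 9 + \left(\left(-3 - 4\right) - 3\right) \left(1 + 1\right) = 9 + \left(-7 - 3\right) 2 = 9 - 20 = -11$)
$I{\left(F \right)} = \frac{F^{3}}{3}$ ($I{\left(F \right)} = \frac{F F^{2}}{3} = \frac{F^{3}}{3}$)
$I{\left(r \right)} \left(-21\right) O{\left(-2,-2 \right)} = \frac{\left(-11\right)^{3}}{3} \left(-21\right) \left(-2\right) = \frac{1}{3} \left(-1331\right) \left(-21\right) \left(-2\right) = \left(- \frac{1331}{3}\right) \left(-21\right) \left(-2\right) = 9317 \left(-2\right) = -18634$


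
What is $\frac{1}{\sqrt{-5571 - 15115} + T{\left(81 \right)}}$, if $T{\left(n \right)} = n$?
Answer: $\frac{81}{27247} - \frac{i \sqrt{20686}}{27247} \approx 0.0029728 - 0.0052786 i$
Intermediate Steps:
$\frac{1}{\sqrt{-5571 - 15115} + T{\left(81 \right)}} = \frac{1}{\sqrt{-5571 - 15115} + 81} = \frac{1}{\sqrt{-20686} + 81} = \frac{1}{i \sqrt{20686} + 81} = \frac{1}{81 + i \sqrt{20686}}$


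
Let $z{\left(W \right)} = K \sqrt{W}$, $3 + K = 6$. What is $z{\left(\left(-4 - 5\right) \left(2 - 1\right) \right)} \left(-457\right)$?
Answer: $- 4113 i \approx - 4113.0 i$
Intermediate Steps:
$K = 3$ ($K = -3 + 6 = 3$)
$z{\left(W \right)} = 3 \sqrt{W}$
$z{\left(\left(-4 - 5\right) \left(2 - 1\right) \right)} \left(-457\right) = 3 \sqrt{\left(-4 - 5\right) \left(2 - 1\right)} \left(-457\right) = 3 \sqrt{\left(-9\right) 1} \left(-457\right) = 3 \sqrt{-9} \left(-457\right) = 3 \cdot 3 i \left(-457\right) = 9 i \left(-457\right) = - 4113 i$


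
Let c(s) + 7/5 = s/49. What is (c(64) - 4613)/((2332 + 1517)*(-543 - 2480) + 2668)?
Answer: 1130208/2850050455 ≈ 0.00039656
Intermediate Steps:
c(s) = -7/5 + s/49
(c(64) - 4613)/((2332 + 1517)*(-543 - 2480) + 2668) = ((-7/5 + (1/49)*64) - 4613)/((2332 + 1517)*(-543 - 2480) + 2668) = ((-7/5 + 64/49) - 4613)/(3849*(-3023) + 2668) = (-23/245 - 4613)/(-11635527 + 2668) = -1130208/245/(-11632859) = -1130208/245*(-1/11632859) = 1130208/2850050455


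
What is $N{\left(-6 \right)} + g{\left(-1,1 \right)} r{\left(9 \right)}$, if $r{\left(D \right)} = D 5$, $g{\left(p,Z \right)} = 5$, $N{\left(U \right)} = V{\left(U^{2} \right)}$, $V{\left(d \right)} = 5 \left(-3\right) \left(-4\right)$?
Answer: $285$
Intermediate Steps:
$V{\left(d \right)} = 60$ ($V{\left(d \right)} = \left(-15\right) \left(-4\right) = 60$)
$N{\left(U \right)} = 60$
$r{\left(D \right)} = 5 D$
$N{\left(-6 \right)} + g{\left(-1,1 \right)} r{\left(9 \right)} = 60 + 5 \cdot 5 \cdot 9 = 60 + 5 \cdot 45 = 60 + 225 = 285$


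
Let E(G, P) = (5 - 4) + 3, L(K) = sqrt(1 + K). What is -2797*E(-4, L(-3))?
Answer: -11188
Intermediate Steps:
E(G, P) = 4 (E(G, P) = 1 + 3 = 4)
-2797*E(-4, L(-3)) = -2797*4 = -11188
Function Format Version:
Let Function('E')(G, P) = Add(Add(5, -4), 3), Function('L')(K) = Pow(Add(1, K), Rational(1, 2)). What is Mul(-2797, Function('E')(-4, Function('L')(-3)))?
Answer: -11188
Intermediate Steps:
Function('E')(G, P) = 4 (Function('E')(G, P) = Add(1, 3) = 4)
Mul(-2797, Function('E')(-4, Function('L')(-3))) = Mul(-2797, 4) = -11188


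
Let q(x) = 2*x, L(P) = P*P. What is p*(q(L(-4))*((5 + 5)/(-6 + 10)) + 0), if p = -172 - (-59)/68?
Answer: -232740/17 ≈ -13691.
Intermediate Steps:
L(P) = P²
p = -11637/68 (p = -172 - (-59)/68 = -172 - 1*(-59/68) = -172 + 59/68 = -11637/68 ≈ -171.13)
p*(q(L(-4))*((5 + 5)/(-6 + 10)) + 0) = -11637*((2*(-4)²)*((5 + 5)/(-6 + 10)) + 0)/68 = -11637*((2*16)*(10/4) + 0)/68 = -11637*(32*(10*(¼)) + 0)/68 = -11637*(32*(5/2) + 0)/68 = -11637*(80 + 0)/68 = -11637/68*80 = -232740/17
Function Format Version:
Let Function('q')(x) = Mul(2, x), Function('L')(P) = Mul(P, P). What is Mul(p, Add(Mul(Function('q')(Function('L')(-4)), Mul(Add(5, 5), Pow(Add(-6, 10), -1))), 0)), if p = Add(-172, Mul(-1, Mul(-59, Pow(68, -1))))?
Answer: Rational(-232740, 17) ≈ -13691.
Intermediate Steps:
Function('L')(P) = Pow(P, 2)
p = Rational(-11637, 68) (p = Add(-172, Mul(-1, Mul(-59, Rational(1, 68)))) = Add(-172, Mul(-1, Rational(-59, 68))) = Add(-172, Rational(59, 68)) = Rational(-11637, 68) ≈ -171.13)
Mul(p, Add(Mul(Function('q')(Function('L')(-4)), Mul(Add(5, 5), Pow(Add(-6, 10), -1))), 0)) = Mul(Rational(-11637, 68), Add(Mul(Mul(2, Pow(-4, 2)), Mul(Add(5, 5), Pow(Add(-6, 10), -1))), 0)) = Mul(Rational(-11637, 68), Add(Mul(Mul(2, 16), Mul(10, Pow(4, -1))), 0)) = Mul(Rational(-11637, 68), Add(Mul(32, Mul(10, Rational(1, 4))), 0)) = Mul(Rational(-11637, 68), Add(Mul(32, Rational(5, 2)), 0)) = Mul(Rational(-11637, 68), Add(80, 0)) = Mul(Rational(-11637, 68), 80) = Rational(-232740, 17)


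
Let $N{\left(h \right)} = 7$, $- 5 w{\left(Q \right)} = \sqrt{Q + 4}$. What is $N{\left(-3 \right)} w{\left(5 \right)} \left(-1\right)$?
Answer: $\frac{21}{5} \approx 4.2$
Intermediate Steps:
$w{\left(Q \right)} = - \frac{\sqrt{4 + Q}}{5}$ ($w{\left(Q \right)} = - \frac{\sqrt{Q + 4}}{5} = - \frac{\sqrt{4 + Q}}{5}$)
$N{\left(-3 \right)} w{\left(5 \right)} \left(-1\right) = 7 \left(- \frac{\sqrt{4 + 5}}{5}\right) \left(-1\right) = 7 \left(- \frac{\sqrt{9}}{5}\right) \left(-1\right) = 7 \left(\left(- \frac{1}{5}\right) 3\right) \left(-1\right) = 7 \left(- \frac{3}{5}\right) \left(-1\right) = \left(- \frac{21}{5}\right) \left(-1\right) = \frac{21}{5}$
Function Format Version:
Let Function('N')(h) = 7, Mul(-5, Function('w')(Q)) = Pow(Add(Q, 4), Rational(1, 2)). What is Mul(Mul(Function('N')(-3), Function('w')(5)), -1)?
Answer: Rational(21, 5) ≈ 4.2000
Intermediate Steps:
Function('w')(Q) = Mul(Rational(-1, 5), Pow(Add(4, Q), Rational(1, 2))) (Function('w')(Q) = Mul(Rational(-1, 5), Pow(Add(Q, 4), Rational(1, 2))) = Mul(Rational(-1, 5), Pow(Add(4, Q), Rational(1, 2))))
Mul(Mul(Function('N')(-3), Function('w')(5)), -1) = Mul(Mul(7, Mul(Rational(-1, 5), Pow(Add(4, 5), Rational(1, 2)))), -1) = Mul(Mul(7, Mul(Rational(-1, 5), Pow(9, Rational(1, 2)))), -1) = Mul(Mul(7, Mul(Rational(-1, 5), 3)), -1) = Mul(Mul(7, Rational(-3, 5)), -1) = Mul(Rational(-21, 5), -1) = Rational(21, 5)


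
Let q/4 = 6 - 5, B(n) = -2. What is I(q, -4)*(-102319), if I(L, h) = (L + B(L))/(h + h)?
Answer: 102319/4 ≈ 25580.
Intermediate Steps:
q = 4 (q = 4*(6 - 5) = 4*1 = 4)
I(L, h) = (-2 + L)/(2*h) (I(L, h) = (L - 2)/(h + h) = (-2 + L)/((2*h)) = (-2 + L)*(1/(2*h)) = (-2 + L)/(2*h))
I(q, -4)*(-102319) = ((½)*(-2 + 4)/(-4))*(-102319) = ((½)*(-¼)*2)*(-102319) = -¼*(-102319) = 102319/4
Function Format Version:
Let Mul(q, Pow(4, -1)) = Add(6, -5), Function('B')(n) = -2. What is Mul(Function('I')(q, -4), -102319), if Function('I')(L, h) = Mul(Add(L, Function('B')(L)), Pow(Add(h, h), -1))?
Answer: Rational(102319, 4) ≈ 25580.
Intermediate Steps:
q = 4 (q = Mul(4, Add(6, -5)) = Mul(4, 1) = 4)
Function('I')(L, h) = Mul(Rational(1, 2), Pow(h, -1), Add(-2, L)) (Function('I')(L, h) = Mul(Add(L, -2), Pow(Add(h, h), -1)) = Mul(Add(-2, L), Pow(Mul(2, h), -1)) = Mul(Add(-2, L), Mul(Rational(1, 2), Pow(h, -1))) = Mul(Rational(1, 2), Pow(h, -1), Add(-2, L)))
Mul(Function('I')(q, -4), -102319) = Mul(Mul(Rational(1, 2), Pow(-4, -1), Add(-2, 4)), -102319) = Mul(Mul(Rational(1, 2), Rational(-1, 4), 2), -102319) = Mul(Rational(-1, 4), -102319) = Rational(102319, 4)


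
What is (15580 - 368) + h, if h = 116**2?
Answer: 28668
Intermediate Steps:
h = 13456
(15580 - 368) + h = (15580 - 368) + 13456 = 15212 + 13456 = 28668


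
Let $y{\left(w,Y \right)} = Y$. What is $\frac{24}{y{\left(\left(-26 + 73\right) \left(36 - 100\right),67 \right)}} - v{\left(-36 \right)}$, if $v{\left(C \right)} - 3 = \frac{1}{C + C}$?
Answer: $- \frac{12677}{4824} \approx -2.6279$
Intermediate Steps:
$v{\left(C \right)} = 3 + \frac{1}{2 C}$ ($v{\left(C \right)} = 3 + \frac{1}{C + C} = 3 + \frac{1}{2 C}$)
$\frac{24}{y{\left(\left(-26 + 73\right) \left(36 - 100\right),67 \right)}} - v{\left(-36 \right)} = \frac{24}{67} - \left(3 + \frac{1}{2 \left(-36\right)}\right) = 24 \cdot \frac{1}{67} - \left(3 + \frac{1}{2} \left(- \frac{1}{36}\right)\right) = \frac{24}{67} - \left(3 - \frac{1}{72}\right) = \frac{24}{67} - \frac{215}{72} = - \frac{12677}{4824}$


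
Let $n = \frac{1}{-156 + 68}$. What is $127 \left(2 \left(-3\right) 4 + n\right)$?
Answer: $- \frac{268351}{88} \approx -3049.4$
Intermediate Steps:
$n = - \frac{1}{88}$ ($n = \frac{1}{-88} = - \frac{1}{88} \approx -0.011364$)
$127 \left(2 \left(-3\right) 4 + n\right) = 127 \left(2 \left(-3\right) 4 - \frac{1}{88}\right) = 127 \left(\left(-6\right) 4 - \frac{1}{88}\right) = 127 \left(-24 - \frac{1}{88}\right) = 127 \left(- \frac{2113}{88}\right) = - \frac{268351}{88}$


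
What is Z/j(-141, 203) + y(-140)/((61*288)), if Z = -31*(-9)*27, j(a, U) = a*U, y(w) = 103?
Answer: -43130525/167616288 ≈ -0.25732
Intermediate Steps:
j(a, U) = U*a
Z = 7533 (Z = 279*27 = 7533)
Z/j(-141, 203) + y(-140)/((61*288)) = 7533/((203*(-141))) + 103/((61*288)) = 7533/(-28623) + 103/17568 = 7533*(-1/28623) + 103*(1/17568) = -2511/9541 + 103/17568 = -43130525/167616288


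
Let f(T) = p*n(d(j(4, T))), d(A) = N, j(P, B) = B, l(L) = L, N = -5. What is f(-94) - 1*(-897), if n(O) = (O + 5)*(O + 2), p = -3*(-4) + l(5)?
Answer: 897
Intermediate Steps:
p = 17 (p = -3*(-4) + 5 = 12 + 5 = 17)
d(A) = -5
n(O) = (2 + O)*(5 + O) (n(O) = (5 + O)*(2 + O) = (2 + O)*(5 + O))
f(T) = 0 (f(T) = 17*(10 + (-5)**2 + 7*(-5)) = 17*(10 + 25 - 35) = 17*0 = 0)
f(-94) - 1*(-897) = 0 - 1*(-897) = 0 + 897 = 897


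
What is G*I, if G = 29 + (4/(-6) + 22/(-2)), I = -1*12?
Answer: -208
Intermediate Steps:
I = -12
G = 52/3 (G = 29 + (4*(-⅙) + 22*(-½)) = 29 + (-⅔ - 11) = 29 - 35/3 = 52/3 ≈ 17.333)
G*I = (52/3)*(-12) = -208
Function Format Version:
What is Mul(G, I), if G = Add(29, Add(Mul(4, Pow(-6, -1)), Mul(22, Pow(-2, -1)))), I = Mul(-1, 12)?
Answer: -208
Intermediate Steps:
I = -12
G = Rational(52, 3) (G = Add(29, Add(Mul(4, Rational(-1, 6)), Mul(22, Rational(-1, 2)))) = Add(29, Add(Rational(-2, 3), -11)) = Add(29, Rational(-35, 3)) = Rational(52, 3) ≈ 17.333)
Mul(G, I) = Mul(Rational(52, 3), -12) = -208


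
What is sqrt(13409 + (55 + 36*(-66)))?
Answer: 12*sqrt(77) ≈ 105.30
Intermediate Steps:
sqrt(13409 + (55 + 36*(-66))) = sqrt(13409 + (55 - 2376)) = sqrt(13409 - 2321) = sqrt(11088) = 12*sqrt(77)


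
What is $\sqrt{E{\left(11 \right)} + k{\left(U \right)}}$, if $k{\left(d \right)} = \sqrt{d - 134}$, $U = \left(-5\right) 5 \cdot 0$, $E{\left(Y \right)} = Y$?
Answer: $\sqrt{11 + i \sqrt{134}} \approx 3.6721 + 1.5762 i$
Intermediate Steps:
$U = 0$ ($U = \left(-25\right) 0 = 0$)
$k{\left(d \right)} = \sqrt{-134 + d}$
$\sqrt{E{\left(11 \right)} + k{\left(U \right)}} = \sqrt{11 + \sqrt{-134 + 0}} = \sqrt{11 + \sqrt{-134}} = \sqrt{11 + i \sqrt{134}}$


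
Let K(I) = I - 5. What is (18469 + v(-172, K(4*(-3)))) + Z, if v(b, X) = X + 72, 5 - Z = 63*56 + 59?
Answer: 14942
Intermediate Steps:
Z = -3582 (Z = 5 - (63*56 + 59) = 5 - (3528 + 59) = 5 - 1*3587 = 5 - 3587 = -3582)
K(I) = -5 + I
v(b, X) = 72 + X
(18469 + v(-172, K(4*(-3)))) + Z = (18469 + (72 + (-5 + 4*(-3)))) - 3582 = (18469 + (72 + (-5 - 12))) - 3582 = (18469 + (72 - 17)) - 3582 = (18469 + 55) - 3582 = 18524 - 3582 = 14942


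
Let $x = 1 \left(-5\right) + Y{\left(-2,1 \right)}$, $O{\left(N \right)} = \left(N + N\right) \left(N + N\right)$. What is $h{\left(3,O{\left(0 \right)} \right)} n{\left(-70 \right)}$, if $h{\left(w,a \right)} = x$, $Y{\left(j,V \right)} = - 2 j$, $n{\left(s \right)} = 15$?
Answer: $-15$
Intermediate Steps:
$O{\left(N \right)} = 4 N^{2}$ ($O{\left(N \right)} = 2 N 2 N = 4 N^{2}$)
$x = -1$ ($x = 1 \left(-5\right) - -4 = -5 + 4 = -1$)
$h{\left(w,a \right)} = -1$
$h{\left(3,O{\left(0 \right)} \right)} n{\left(-70 \right)} = \left(-1\right) 15 = -15$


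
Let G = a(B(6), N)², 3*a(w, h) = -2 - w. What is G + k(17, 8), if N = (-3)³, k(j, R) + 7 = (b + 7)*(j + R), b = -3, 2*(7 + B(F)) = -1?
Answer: 3469/36 ≈ 96.361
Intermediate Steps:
B(F) = -15/2 (B(F) = -7 + (½)*(-1) = -7 - ½ = -15/2)
k(j, R) = -7 + 4*R + 4*j (k(j, R) = -7 + (-3 + 7)*(j + R) = -7 + 4*(R + j) = -7 + (4*R + 4*j) = -7 + 4*R + 4*j)
N = -27
a(w, h) = -⅔ - w/3 (a(w, h) = (-2 - w)/3 = -⅔ - w/3)
G = 121/36 (G = (-⅔ - ⅓*(-15/2))² = (-⅔ + 5/2)² = (11/6)² = 121/36 ≈ 3.3611)
G + k(17, 8) = 121/36 + (-7 + 4*8 + 4*17) = 121/36 + (-7 + 32 + 68) = 121/36 + 93 = 3469/36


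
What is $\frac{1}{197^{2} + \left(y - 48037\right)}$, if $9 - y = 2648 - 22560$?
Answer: $\frac{1}{10693} \approx 9.3519 \cdot 10^{-5}$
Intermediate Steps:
$y = 19921$ ($y = 9 - \left(2648 - 22560\right) = 9 - -19912 = 9 + 19912 = 19921$)
$\frac{1}{197^{2} + \left(y - 48037\right)} = \frac{1}{197^{2} + \left(19921 - 48037\right)} = \frac{1}{38809 - 28116} = \frac{1}{10693}$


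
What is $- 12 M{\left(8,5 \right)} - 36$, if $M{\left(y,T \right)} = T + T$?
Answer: $-156$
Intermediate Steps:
$M{\left(y,T \right)} = 2 T$
$- 12 M{\left(8,5 \right)} - 36 = - 12 \cdot 2 \cdot 5 - 36 = \left(-12\right) 10 - 36 = -120 - 36 = -156$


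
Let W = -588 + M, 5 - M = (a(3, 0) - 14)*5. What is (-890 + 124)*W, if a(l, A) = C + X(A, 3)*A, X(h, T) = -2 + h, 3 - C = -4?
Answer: 419768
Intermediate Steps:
C = 7 (C = 3 - 1*(-4) = 3 + 4 = 7)
a(l, A) = 7 + A*(-2 + A) (a(l, A) = 7 + (-2 + A)*A = 7 + A*(-2 + A))
M = 40 (M = 5 - ((7 + 0*(-2 + 0)) - 14)*5 = 5 - ((7 + 0*(-2)) - 14)*5 = 5 - ((7 + 0) - 14)*5 = 5 - (7 - 14)*5 = 5 - (-7)*5 = 5 - 1*(-35) = 5 + 35 = 40)
W = -548 (W = -588 + 40 = -548)
(-890 + 124)*W = (-890 + 124)*(-548) = -766*(-548) = 419768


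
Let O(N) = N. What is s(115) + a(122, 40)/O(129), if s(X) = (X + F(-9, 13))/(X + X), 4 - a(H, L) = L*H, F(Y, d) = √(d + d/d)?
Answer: -9623/258 + √14/230 ≈ -37.282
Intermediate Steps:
F(Y, d) = √(1 + d) (F(Y, d) = √(d + 1) = √(1 + d))
a(H, L) = 4 - H*L (a(H, L) = 4 - L*H = 4 - H*L)
s(X) = (X + √14)/(2*X) (s(X) = (X + √(1 + 13))/(X + X) = (X + √14)/((2*X)) = (X + √14)*(1/(2*X)) = (X + √14)/(2*X))
s(115) + a(122, 40)/O(129) = (½)*(115 + √14)/115 + (4 - 1*122*40)/129 = (½)*(1/115)*(115 + √14) + (4 - 4880)*(1/129) = (½ + √14/230) - 4876*1/129 = (½ + √14/230) - 4876/129 = -9623/258 + √14/230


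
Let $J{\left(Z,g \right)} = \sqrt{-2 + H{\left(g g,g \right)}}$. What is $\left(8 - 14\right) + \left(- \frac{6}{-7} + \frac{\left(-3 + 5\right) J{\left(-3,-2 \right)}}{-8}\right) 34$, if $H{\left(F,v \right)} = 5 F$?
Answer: $\frac{162}{7} - \frac{51 \sqrt{2}}{2} \approx -12.92$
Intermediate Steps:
$J{\left(Z,g \right)} = \sqrt{-2 + 5 g^{2}}$ ($J{\left(Z,g \right)} = \sqrt{-2 + 5 g g} = \sqrt{-2 + 5 g^{2}}$)
$\left(8 - 14\right) + \left(- \frac{6}{-7} + \frac{\left(-3 + 5\right) J{\left(-3,-2 \right)}}{-8}\right) 34 = \left(8 - 14\right) + \left(- \frac{6}{-7} + \frac{\left(-3 + 5\right) \sqrt{-2 + 5 \left(-2\right)^{2}}}{-8}\right) 34 = -6 + \left(\left(-6\right) \left(- \frac{1}{7}\right) + 2 \sqrt{-2 + 5 \cdot 4} \left(- \frac{1}{8}\right)\right) 34 = -6 + \left(\frac{6}{7} + 2 \sqrt{-2 + 20} \left(- \frac{1}{8}\right)\right) 34 = -6 + \left(\frac{6}{7} + 2 \sqrt{18} \left(- \frac{1}{8}\right)\right) 34 = -6 + \left(\frac{6}{7} + 2 \cdot 3 \sqrt{2} \left(- \frac{1}{8}\right)\right) 34 = -6 + \left(\frac{6}{7} + 6 \sqrt{2} \left(- \frac{1}{8}\right)\right) 34 = -6 + \left(\frac{6}{7} - \frac{3 \sqrt{2}}{4}\right) 34 = -6 + \left(\frac{204}{7} - \frac{51 \sqrt{2}}{2}\right) = \frac{162}{7} - \frac{51 \sqrt{2}}{2}$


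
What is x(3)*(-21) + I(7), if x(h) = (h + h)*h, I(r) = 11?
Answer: -367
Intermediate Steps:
x(h) = 2*h² (x(h) = (2*h)*h = 2*h²)
x(3)*(-21) + I(7) = (2*3²)*(-21) + 11 = (2*9)*(-21) + 11 = 18*(-21) + 11 = -378 + 11 = -367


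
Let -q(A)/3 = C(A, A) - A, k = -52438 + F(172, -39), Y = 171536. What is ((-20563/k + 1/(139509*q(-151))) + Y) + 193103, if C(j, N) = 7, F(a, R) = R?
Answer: 1265357228147672879/3470160537882 ≈ 3.6464e+5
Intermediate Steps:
k = -52477 (k = -52438 - 39 = -52477)
q(A) = -21 + 3*A (q(A) = -3*(7 - A) = -21 + 3*A)
((-20563/k + 1/(139509*q(-151))) + Y) + 193103 = ((-20563/(-52477) + 1/(139509*(-21 + 3*(-151)))) + 171536) + 193103 = ((-20563*(-1/52477) + 1/(139509*(-21 - 453))) + 171536) + 193103 = ((20563/52477 + (1/139509)/(-474)) + 171536) + 193103 = ((20563/52477 + (1/139509)*(-1/474)) + 171536) + 193103 = ((20563/52477 - 1/66127266) + 171536) + 193103 = (1359774918281/3470160537882 + 171536) + 193103 = 595258817801045033/3470160537882 + 193103 = 1265357228147672879/3470160537882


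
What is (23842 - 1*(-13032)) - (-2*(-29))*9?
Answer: 36352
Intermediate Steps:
(23842 - 1*(-13032)) - (-2*(-29))*9 = (23842 + 13032) - 58*9 = 36874 - 1*522 = 36874 - 522 = 36352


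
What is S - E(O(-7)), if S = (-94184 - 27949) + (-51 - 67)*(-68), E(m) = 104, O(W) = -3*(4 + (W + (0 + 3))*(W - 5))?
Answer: -114213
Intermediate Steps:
O(W) = -12 - 3*(-5 + W)*(3 + W) (O(W) = -3*(4 + (W + 3)*(-5 + W)) = -3*(4 + (3 + W)*(-5 + W)) = -3*(4 + (-5 + W)*(3 + W)) = -12 - 3*(-5 + W)*(3 + W))
S = -114109 (S = -122133 - 118*(-68) = -122133 + 8024 = -114109)
S - E(O(-7)) = -114109 - 1*104 = -114109 - 104 = -114213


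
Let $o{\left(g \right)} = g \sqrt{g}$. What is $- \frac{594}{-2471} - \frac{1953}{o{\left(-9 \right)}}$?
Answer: $\frac{594}{2471} - \frac{217 i}{3} \approx 0.24039 - 72.333 i$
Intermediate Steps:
$o{\left(g \right)} = g^{\frac{3}{2}}$
$- \frac{594}{-2471} - \frac{1953}{o{\left(-9 \right)}} = - \frac{594}{-2471} - \frac{1953}{\left(-9\right)^{\frac{3}{2}}} = \left(-594\right) \left(- \frac{1}{2471}\right) - \frac{1953}{\left(-27\right) i} = \frac{594}{2471} - 1953 \frac{i}{27} = \frac{594}{2471} - \frac{217 i}{3}$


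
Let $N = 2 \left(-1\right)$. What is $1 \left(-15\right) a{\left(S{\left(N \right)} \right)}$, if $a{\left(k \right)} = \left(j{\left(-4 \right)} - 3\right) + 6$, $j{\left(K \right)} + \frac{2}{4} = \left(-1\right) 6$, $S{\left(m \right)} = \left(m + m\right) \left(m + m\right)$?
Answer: $\frac{105}{2} \approx 52.5$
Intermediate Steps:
$N = -2$
$S{\left(m \right)} = 4 m^{2}$ ($S{\left(m \right)} = 2 m 2 m = 4 m^{2}$)
$j{\left(K \right)} = - \frac{13}{2}$ ($j{\left(K \right)} = - \frac{1}{2} - 6 = - \frac{13}{2}$)
$a{\left(k \right)} = - \frac{7}{2}$ ($a{\left(k \right)} = \left(- \frac{13}{2} - 3\right) + 6 = - \frac{19}{2} + 6 = - \frac{7}{2}$)
$1 \left(-15\right) a{\left(S{\left(N \right)} \right)} = 1 \left(-15\right) \left(- \frac{7}{2}\right) = \left(-15\right) \left(- \frac{7}{2}\right) = \frac{105}{2}$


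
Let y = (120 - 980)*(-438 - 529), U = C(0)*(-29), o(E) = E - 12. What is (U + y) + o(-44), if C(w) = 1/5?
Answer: 4157791/5 ≈ 8.3156e+5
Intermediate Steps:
C(w) = ⅕
o(E) = -12 + E
U = -29/5 (U = (⅕)*(-29) = -29/5 ≈ -5.8000)
y = 831620 (y = -860*(-967) = 831620)
(U + y) + o(-44) = (-29/5 + 831620) + (-12 - 44) = 4158071/5 - 56 = 4157791/5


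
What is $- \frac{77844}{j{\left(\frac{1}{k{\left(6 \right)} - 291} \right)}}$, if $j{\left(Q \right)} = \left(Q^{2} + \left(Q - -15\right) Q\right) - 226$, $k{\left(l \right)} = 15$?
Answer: $\frac{2964922272}{8609957} \approx 344.36$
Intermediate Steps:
$j{\left(Q \right)} = -226 + Q^{2} + Q \left(15 + Q\right)$ ($j{\left(Q \right)} = \left(Q^{2} + \left(Q + 15\right) Q\right) - 226 = \left(Q^{2} + \left(15 + Q\right) Q\right) - 226 = \left(Q^{2} + Q \left(15 + Q\right)\right) - 226 = -226 + Q^{2} + Q \left(15 + Q\right)$)
$- \frac{77844}{j{\left(\frac{1}{k{\left(6 \right)} - 291} \right)}} = - \frac{77844}{-226 + 2 \left(\frac{1}{15 - 291}\right)^{2} + \frac{15}{15 - 291}} = - \frac{77844}{-226 + 2 \left(\frac{1}{-276}\right)^{2} + \frac{15}{-276}} = - \frac{77844}{-226 + 2 \left(- \frac{1}{276}\right)^{2} + 15 \left(- \frac{1}{276}\right)} = - \frac{77844}{-226 + 2 \cdot \frac{1}{76176} - \frac{5}{92}} = - \frac{77844}{-226 + \frac{1}{38088} - \frac{5}{92}} = - \frac{77844}{- \frac{8609957}{38088}} = \left(-77844\right) \left(- \frac{38088}{8609957}\right) = \frac{2964922272}{8609957}$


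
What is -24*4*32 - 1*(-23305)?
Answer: 20233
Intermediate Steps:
-24*4*32 - 1*(-23305) = -96*32 + 23305 = -3072 + 23305 = 20233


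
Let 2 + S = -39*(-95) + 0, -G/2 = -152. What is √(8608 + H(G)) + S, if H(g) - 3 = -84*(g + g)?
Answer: 3703 + I*√42461 ≈ 3703.0 + 206.06*I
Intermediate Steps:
G = 304 (G = -2*(-152) = 304)
H(g) = 3 - 168*g (H(g) = 3 - 84*(g + g) = 3 - 168*g)
S = 3703 (S = -2 + (-39*(-95) + 0) = -2 + (3705 + 0) = -2 + 3705 = 3703)
√(8608 + H(G)) + S = √(8608 + (3 - 168*304)) + 3703 = √(8608 + (3 - 51072)) + 3703 = √(8608 - 51069) + 3703 = √(-42461) + 3703 = I*√42461 + 3703 = 3703 + I*√42461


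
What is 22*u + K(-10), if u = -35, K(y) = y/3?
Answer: -2320/3 ≈ -773.33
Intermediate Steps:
K(y) = y/3 (K(y) = y*(⅓) = y/3)
22*u + K(-10) = 22*(-35) + (⅓)*(-10) = -770 - 10/3 = -2320/3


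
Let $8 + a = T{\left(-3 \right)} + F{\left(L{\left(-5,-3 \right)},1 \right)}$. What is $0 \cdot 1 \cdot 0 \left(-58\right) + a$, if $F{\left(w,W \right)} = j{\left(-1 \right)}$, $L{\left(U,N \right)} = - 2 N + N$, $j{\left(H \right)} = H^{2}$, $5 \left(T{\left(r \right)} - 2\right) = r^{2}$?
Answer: $- \frac{16}{5} \approx -3.2$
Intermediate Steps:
$T{\left(r \right)} = 2 + \frac{r^{2}}{5}$
$L{\left(U,N \right)} = - N$
$F{\left(w,W \right)} = 1$ ($F{\left(w,W \right)} = \left(-1\right)^{2} = 1$)
$a = - \frac{16}{5}$ ($a = -8 + \left(\left(2 + \frac{\left(-3\right)^{2}}{5}\right) + 1\right) = -8 + \left(\left(2 + \frac{1}{5} \cdot 9\right) + 1\right) = -8 + \left(\left(2 + \frac{9}{5}\right) + 1\right) = -8 + \left(\frac{19}{5} + 1\right) = -8 + \frac{24}{5} = - \frac{16}{5} \approx -3.2$)
$0 \cdot 1 \cdot 0 \left(-58\right) + a = 0 \cdot 1 \cdot 0 \left(-58\right) - \frac{16}{5} = 0 \cdot 0 \left(-58\right) - \frac{16}{5} = 0 \left(-58\right) - \frac{16}{5} = 0 - \frac{16}{5} = - \frac{16}{5}$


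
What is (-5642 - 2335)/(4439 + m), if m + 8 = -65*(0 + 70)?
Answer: 7977/119 ≈ 67.034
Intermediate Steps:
m = -4558 (m = -8 - 65*(0 + 70) = -8 - 65*70 = -8 - 4550 = -4558)
(-5642 - 2335)/(4439 + m) = (-5642 - 2335)/(4439 - 4558) = -7977/(-119) = -7977*(-1/119) = 7977/119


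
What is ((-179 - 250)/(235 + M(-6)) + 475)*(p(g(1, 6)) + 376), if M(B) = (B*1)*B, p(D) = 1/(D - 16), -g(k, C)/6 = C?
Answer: 627078774/3523 ≈ 1.7800e+5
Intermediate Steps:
g(k, C) = -6*C
p(D) = 1/(-16 + D)
M(B) = B² (M(B) = B*B = B²)
((-179 - 250)/(235 + M(-6)) + 475)*(p(g(1, 6)) + 376) = ((-179 - 250)/(235 + (-6)²) + 475)*(1/(-16 - 6*6) + 376) = (-429/(235 + 36) + 475)*(1/(-16 - 36) + 376) = (-429/271 + 475)*(1/(-52) + 376) = (-429*1/271 + 475)*(-1/52 + 376) = (-429/271 + 475)*(19551/52) = (128296/271)*(19551/52) = 627078774/3523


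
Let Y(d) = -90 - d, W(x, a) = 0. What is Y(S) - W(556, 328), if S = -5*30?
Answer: 60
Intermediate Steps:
S = -150
Y(S) - W(556, 328) = (-90 - 1*(-150)) - 1*0 = (-90 + 150) + 0 = 60 + 0 = 60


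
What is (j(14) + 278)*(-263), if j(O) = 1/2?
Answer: -146491/2 ≈ -73246.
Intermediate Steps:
j(O) = ½
(j(14) + 278)*(-263) = (½ + 278)*(-263) = (557/2)*(-263) = -146491/2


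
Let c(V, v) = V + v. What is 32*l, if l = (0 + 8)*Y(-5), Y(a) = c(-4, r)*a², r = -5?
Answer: -57600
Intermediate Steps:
Y(a) = -9*a² (Y(a) = (-4 - 5)*a² = -9*a²)
l = -1800 (l = (0 + 8)*(-9*(-5)²) = 8*(-9*25) = 8*(-225) = -1800)
32*l = 32*(-1800) = -57600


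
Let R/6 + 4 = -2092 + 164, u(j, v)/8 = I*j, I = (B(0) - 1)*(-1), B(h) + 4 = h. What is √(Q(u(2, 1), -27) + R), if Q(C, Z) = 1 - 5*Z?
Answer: 8*I*√179 ≈ 107.03*I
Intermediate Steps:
B(h) = -4 + h
I = 5 (I = ((-4 + 0) - 1)*(-1) = (-4 - 1)*(-1) = -5*(-1) = 5)
u(j, v) = 40*j (u(j, v) = 8*(5*j) = 40*j)
R = -11592 (R = -24 + 6*(-2092 + 164) = -24 + 6*(-1928) = -24 - 11568 = -11592)
√(Q(u(2, 1), -27) + R) = √((1 - 5*(-27)) - 11592) = √((1 + 135) - 11592) = √(136 - 11592) = √(-11456) = 8*I*√179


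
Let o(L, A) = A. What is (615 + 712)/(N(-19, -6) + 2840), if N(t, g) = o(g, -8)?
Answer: 1327/2832 ≈ 0.46857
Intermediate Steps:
N(t, g) = -8
(615 + 712)/(N(-19, -6) + 2840) = (615 + 712)/(-8 + 2840) = 1327/2832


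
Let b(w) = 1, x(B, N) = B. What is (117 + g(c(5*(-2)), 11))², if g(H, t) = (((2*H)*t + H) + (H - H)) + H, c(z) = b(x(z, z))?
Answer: 19881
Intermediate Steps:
c(z) = 1
g(H, t) = 2*H + 2*H*t (g(H, t) = ((2*H*t + H) + 0) + H = ((H + 2*H*t) + 0) + H = (H + 2*H*t) + H = 2*H + 2*H*t)
(117 + g(c(5*(-2)), 11))² = (117 + 2*1*(1 + 11))² = (117 + 2*1*12)² = (117 + 24)² = 141² = 19881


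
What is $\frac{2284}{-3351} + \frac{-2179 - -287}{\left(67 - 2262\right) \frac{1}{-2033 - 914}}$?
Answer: $- \frac{18689264504}{7355445} \approx -2540.9$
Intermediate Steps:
$\frac{2284}{-3351} + \frac{-2179 - -287}{\left(67 - 2262\right) \frac{1}{-2033 - 914}} = 2284 \left(- \frac{1}{3351}\right) + \frac{-2179 + 287}{\left(-2195\right) \frac{1}{-2947}} = - \frac{2284}{3351} - \frac{1892}{\left(-2195\right) \left(- \frac{1}{2947}\right)} = - \frac{2284}{3351} - \frac{1892}{\frac{2195}{2947}} = - \frac{2284}{3351} - \frac{5575724}{2195} = - \frac{18689264504}{7355445}$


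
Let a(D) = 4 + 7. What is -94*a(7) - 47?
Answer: -1081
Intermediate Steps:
a(D) = 11
-94*a(7) - 47 = -94*11 - 47 = -1034 - 47 = -1081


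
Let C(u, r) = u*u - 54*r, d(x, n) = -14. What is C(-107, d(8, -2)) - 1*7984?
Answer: 4221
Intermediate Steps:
C(u, r) = u² - 54*r
C(-107, d(8, -2)) - 1*7984 = ((-107)² - 54*(-14)) - 1*7984 = (11449 + 756) - 7984 = 12205 - 7984 = 4221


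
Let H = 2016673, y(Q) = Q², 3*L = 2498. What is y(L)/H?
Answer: 6240004/18150057 ≈ 0.34380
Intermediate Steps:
L = 2498/3 (L = (⅓)*2498 = 2498/3 ≈ 832.67)
y(L)/H = (2498/3)²/2016673 = (6240004/9)*(1/2016673) = 6240004/18150057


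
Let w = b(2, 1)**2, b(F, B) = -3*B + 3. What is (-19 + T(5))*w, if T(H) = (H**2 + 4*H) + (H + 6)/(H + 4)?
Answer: 0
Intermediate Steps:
b(F, B) = 3 - 3*B
T(H) = H**2 + 4*H + (6 + H)/(4 + H) (T(H) = (H**2 + 4*H) + (6 + H)/(4 + H) = H**2 + 4*H + (6 + H)/(4 + H))
w = 0 (w = (3 - 3*1)**2 = (3 - 3)**2 = 0**2 = 0)
(-19 + T(5))*w = (-19 + (6 + 5**3 + 8*5**2 + 17*5)/(4 + 5))*0 = (-19 + (6 + 125 + 8*25 + 85)/9)*0 = (-19 + (6 + 125 + 200 + 85)/9)*0 = (-19 + (1/9)*416)*0 = (-19 + 416/9)*0 = (245/9)*0 = 0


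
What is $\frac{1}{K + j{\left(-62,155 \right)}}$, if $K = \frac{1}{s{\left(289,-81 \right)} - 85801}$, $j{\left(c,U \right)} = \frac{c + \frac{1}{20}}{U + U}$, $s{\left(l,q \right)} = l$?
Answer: $- \frac{33135900}{6622223} \approx -5.0037$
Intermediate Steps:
$j{\left(c,U \right)} = \frac{\frac{1}{20} + c}{2 U}$ ($j{\left(c,U \right)} = \frac{c + \frac{1}{20}}{2 U} = \left(\frac{1}{20} + c\right) \frac{1}{2 U} = \frac{\frac{1}{20} + c}{2 U}$)
$K = - \frac{1}{85512}$ ($K = \frac{1}{289 - 85801} = \frac{1}{-85512} = - \frac{1}{85512} \approx -1.1694 \cdot 10^{-5}$)
$\frac{1}{K + j{\left(-62,155 \right)}} = \frac{1}{- \frac{1}{85512} + \frac{1 + 20 \left(-62\right)}{40 \cdot 155}} = \frac{1}{- \frac{1}{85512} + \frac{1}{40} \cdot \frac{1}{155} \left(1 - 1240\right)} = \frac{1}{- \frac{1}{85512} + \frac{1}{40} \cdot \frac{1}{155} \left(-1239\right)} = \frac{1}{- \frac{1}{85512} - \frac{1239}{6200}} = \frac{1}{- \frac{6622223}{33135900}} = - \frac{33135900}{6622223}$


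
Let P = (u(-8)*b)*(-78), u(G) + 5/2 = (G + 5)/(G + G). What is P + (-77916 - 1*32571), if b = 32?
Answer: -104715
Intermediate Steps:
u(G) = -5/2 + (5 + G)/(2*G) (u(G) = -5/2 + (G + 5)/(G + G) = -5/2 + (5 + G)/((2*G)) = -5/2 + (5 + G)*(1/(2*G)) = -5/2 + (5 + G)/(2*G))
P = 5772 (P = ((-2 + (5/2)/(-8))*32)*(-78) = ((-2 + (5/2)*(-1/8))*32)*(-78) = ((-2 - 5/16)*32)*(-78) = -37/16*32*(-78) = -74*(-78) = 5772)
P + (-77916 - 1*32571) = 5772 + (-77916 - 1*32571) = 5772 + (-77916 - 32571) = 5772 - 110487 = -104715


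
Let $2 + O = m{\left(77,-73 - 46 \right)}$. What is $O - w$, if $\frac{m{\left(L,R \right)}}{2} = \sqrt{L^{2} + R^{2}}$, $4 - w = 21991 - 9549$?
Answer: $12436 + 14 \sqrt{410} \approx 12719.0$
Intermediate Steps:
$w = -12438$ ($w = 4 - \left(21991 - 9549\right) = 4 - 12442 = -12438$)
$m{\left(L,R \right)} = 2 \sqrt{L^{2} + R^{2}}$
$O = -2 + 14 \sqrt{410}$ ($O = -2 + 2 \sqrt{77^{2} + \left(-73 - 46\right)^{2}} = -2 + 2 \sqrt{5929 + \left(-119\right)^{2}} = -2 + 2 \sqrt{5929 + 14161} = -2 + 2 \sqrt{20090} = -2 + 2 \cdot 7 \sqrt{410} = -2 + 14 \sqrt{410} \approx 281.48$)
$O - w = \left(-2 + 14 \sqrt{410}\right) - -12438 = \left(-2 + 14 \sqrt{410}\right) + 12438 = 12436 + 14 \sqrt{410}$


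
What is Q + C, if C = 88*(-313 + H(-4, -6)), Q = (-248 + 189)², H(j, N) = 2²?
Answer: -23711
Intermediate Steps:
H(j, N) = 4
Q = 3481 (Q = (-59)² = 3481)
C = -27192 (C = 88*(-313 + 4) = 88*(-309) = -27192)
Q + C = 3481 - 27192 = -23711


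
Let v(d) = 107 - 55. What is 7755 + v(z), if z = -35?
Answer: 7807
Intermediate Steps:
v(d) = 52
7755 + v(z) = 7755 + 52 = 7807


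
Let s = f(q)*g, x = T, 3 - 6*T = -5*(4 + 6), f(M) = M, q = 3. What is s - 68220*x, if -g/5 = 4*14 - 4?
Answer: -603390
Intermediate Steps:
T = 53/6 (T = ½ - (-5)*(4 + 6)/6 = ½ - (-5)*10/6 = ½ - ⅙*(-50) = ½ + 25/3 = 53/6 ≈ 8.8333)
g = -260 (g = -5*(4*14 - 4) = -5*(56 - 4) = -5*52 = -260)
x = 53/6 ≈ 8.8333
s = -780 (s = 3*(-260) = -780)
s - 68220*x = -780 - 68220*53/6 = -780 - 602610 = -603390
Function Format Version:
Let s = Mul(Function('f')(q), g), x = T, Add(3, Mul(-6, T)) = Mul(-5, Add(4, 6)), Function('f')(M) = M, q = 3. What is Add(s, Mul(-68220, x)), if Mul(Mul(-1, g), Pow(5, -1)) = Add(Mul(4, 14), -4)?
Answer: -603390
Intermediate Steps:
T = Rational(53, 6) (T = Add(Rational(1, 2), Mul(Rational(-1, 6), Mul(-5, Add(4, 6)))) = Add(Rational(1, 2), Mul(Rational(-1, 6), Mul(-5, 10))) = Add(Rational(1, 2), Mul(Rational(-1, 6), -50)) = Add(Rational(1, 2), Rational(25, 3)) = Rational(53, 6) ≈ 8.8333)
g = -260 (g = Mul(-5, Add(Mul(4, 14), -4)) = Mul(-5, Add(56, -4)) = Mul(-5, 52) = -260)
x = Rational(53, 6) ≈ 8.8333
s = -780 (s = Mul(3, -260) = -780)
Add(s, Mul(-68220, x)) = Add(-780, Mul(-68220, Rational(53, 6))) = Add(-780, -602610) = -603390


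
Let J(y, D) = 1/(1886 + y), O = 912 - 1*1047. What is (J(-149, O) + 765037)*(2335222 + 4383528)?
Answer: 8928340407812500/1737 ≈ 5.1401e+12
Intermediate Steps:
O = -135 (O = 912 - 1047 = -135)
(J(-149, O) + 765037)*(2335222 + 4383528) = (1/(1886 - 149) + 765037)*(2335222 + 4383528) = (1/1737 + 765037)*6718750 = (1328869270/1737)*6718750 = 8928340407812500/1737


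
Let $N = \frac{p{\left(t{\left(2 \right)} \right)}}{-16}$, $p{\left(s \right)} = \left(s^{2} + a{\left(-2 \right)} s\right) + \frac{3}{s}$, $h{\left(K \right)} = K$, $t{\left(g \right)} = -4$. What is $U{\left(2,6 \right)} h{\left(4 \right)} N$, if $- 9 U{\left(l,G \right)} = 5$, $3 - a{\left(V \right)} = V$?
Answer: $- \frac{95}{144} \approx -0.65972$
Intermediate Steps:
$a{\left(V \right)} = 3 - V$
$U{\left(l,G \right)} = - \frac{5}{9}$ ($U{\left(l,G \right)} = \left(- \frac{1}{9}\right) 5 = - \frac{5}{9}$)
$p{\left(s \right)} = s^{2} + \frac{3}{s} + 5 s$ ($p{\left(s \right)} = \left(s^{2} + \left(3 - -2\right) s\right) + \frac{3}{s} = \left(s^{2} + \left(3 + 2\right) s\right) + \frac{3}{s} = \left(s^{2} + 5 s\right) + \frac{3}{s} = s^{2} + \frac{3}{s} + 5 s$)
$N = \frac{19}{64}$ ($N = \frac{\frac{1}{-4} \left(3 + \left(-4\right)^{2} \left(5 - 4\right)\right)}{-16} = - \frac{3 + 16 \cdot 1}{4} \left(- \frac{1}{16}\right) = - \frac{3 + 16}{4} \left(- \frac{1}{16}\right) = \left(- \frac{1}{4}\right) 19 \left(- \frac{1}{16}\right) = \left(- \frac{19}{4}\right) \left(- \frac{1}{16}\right) = \frac{19}{64} \approx 0.29688$)
$U{\left(2,6 \right)} h{\left(4 \right)} N = \left(- \frac{5}{9}\right) 4 \cdot \frac{19}{64} = \left(- \frac{20}{9}\right) \frac{19}{64} = - \frac{95}{144}$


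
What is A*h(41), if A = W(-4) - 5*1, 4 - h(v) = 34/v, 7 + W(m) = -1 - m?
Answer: -1170/41 ≈ -28.537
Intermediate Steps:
W(m) = -8 - m (W(m) = -7 + (-1 - m) = -8 - m)
h(v) = 4 - 34/v
A = -9 (A = (-8 - 1*(-4)) - 5*1 = (-8 + 4) - 5 = -4 - 5 = -9)
A*h(41) = -9*(4 - 34/41) = -9*130/41 = -1170/41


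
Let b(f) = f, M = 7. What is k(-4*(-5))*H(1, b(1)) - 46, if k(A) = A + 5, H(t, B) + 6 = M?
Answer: -21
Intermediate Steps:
H(t, B) = 1 (H(t, B) = -6 + 7 = 1)
k(A) = 5 + A
k(-4*(-5))*H(1, b(1)) - 46 = (5 - 4*(-5))*1 - 46 = (5 + 20)*1 - 46 = 25*1 - 46 = 25 - 46 = -21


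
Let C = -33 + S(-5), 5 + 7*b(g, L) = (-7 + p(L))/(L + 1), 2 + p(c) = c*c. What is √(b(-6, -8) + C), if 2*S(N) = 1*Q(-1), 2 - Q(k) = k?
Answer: 33*I*√6/14 ≈ 5.7738*I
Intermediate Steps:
p(c) = -2 + c² (p(c) = -2 + c*c = -2 + c²)
Q(k) = 2 - k
S(N) = 3/2 (S(N) = (1*(2 - 1*(-1)))/2 = (1*(2 + 1))/2 = (1*3)/2 = (½)*3 = 3/2)
b(g, L) = -5/7 + (-9 + L²)/(7*(1 + L)) (b(g, L) = -5/7 + ((-7 + (-2 + L²))/(L + 1))/7 = -5/7 + ((-9 + L²)/(1 + L))/7 = -5/7 + (-9 + L²)/(7*(1 + L)))
C = -63/2 (C = -33 + 3/2 = -63/2 ≈ -31.500)
√(b(-6, -8) + C) = √((-14 + (-8)² - 5*(-8))/(7*(1 - 8)) - 63/2) = √((⅐)*(-14 + 64 + 40)/(-7) - 63/2) = √((⅐)*(-⅐)*90 - 63/2) = √(-90/49 - 63/2) = √(-3267/98) = 33*I*√6/14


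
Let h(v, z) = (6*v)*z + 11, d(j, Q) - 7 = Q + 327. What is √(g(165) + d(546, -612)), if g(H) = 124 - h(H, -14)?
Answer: √13695 ≈ 117.03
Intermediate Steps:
d(j, Q) = 334 + Q (d(j, Q) = 7 + (Q + 327) = 7 + (327 + Q) = 334 + Q)
h(v, z) = 11 + 6*v*z (h(v, z) = 6*v*z + 11 = 11 + 6*v*z)
g(H) = 113 + 84*H (g(H) = 124 - (11 + 6*H*(-14)) = 124 - (11 - 84*H) = 124 + (-11 + 84*H) = 113 + 84*H)
√(g(165) + d(546, -612)) = √((113 + 84*165) + (334 - 612)) = √((113 + 13860) - 278) = √(13973 - 278) = √13695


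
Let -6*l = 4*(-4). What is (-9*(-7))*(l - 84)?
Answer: -5124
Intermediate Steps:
l = 8/3 (l = -2*(-4)/3 = -1/6*(-16) = 8/3 ≈ 2.6667)
(-9*(-7))*(l - 84) = (-9*(-7))*(8/3 - 84) = 63*(-244/3) = -5124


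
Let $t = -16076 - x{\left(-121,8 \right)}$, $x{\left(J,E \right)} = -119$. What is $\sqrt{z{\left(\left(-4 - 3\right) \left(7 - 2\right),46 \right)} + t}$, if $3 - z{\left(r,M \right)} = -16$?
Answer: $i \sqrt{15938} \approx 126.25 i$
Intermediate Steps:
$z{\left(r,M \right)} = 19$ ($z{\left(r,M \right)} = 3 - -16 = 3 + 16 = 19$)
$t = -15957$ ($t = -16076 - -119 = -16076 + 119 = -15957$)
$\sqrt{z{\left(\left(-4 - 3\right) \left(7 - 2\right),46 \right)} + t} = \sqrt{19 - 15957} = \sqrt{-15938} = i \sqrt{15938}$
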